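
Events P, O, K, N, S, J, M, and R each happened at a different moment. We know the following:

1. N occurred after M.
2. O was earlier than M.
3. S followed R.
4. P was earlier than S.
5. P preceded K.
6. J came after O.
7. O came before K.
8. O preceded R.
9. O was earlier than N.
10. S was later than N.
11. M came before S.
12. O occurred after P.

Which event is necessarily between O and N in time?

M

Tracing the constraints gives O → M → N, so M sits after O and before N.
No other event is forced both after O and before N.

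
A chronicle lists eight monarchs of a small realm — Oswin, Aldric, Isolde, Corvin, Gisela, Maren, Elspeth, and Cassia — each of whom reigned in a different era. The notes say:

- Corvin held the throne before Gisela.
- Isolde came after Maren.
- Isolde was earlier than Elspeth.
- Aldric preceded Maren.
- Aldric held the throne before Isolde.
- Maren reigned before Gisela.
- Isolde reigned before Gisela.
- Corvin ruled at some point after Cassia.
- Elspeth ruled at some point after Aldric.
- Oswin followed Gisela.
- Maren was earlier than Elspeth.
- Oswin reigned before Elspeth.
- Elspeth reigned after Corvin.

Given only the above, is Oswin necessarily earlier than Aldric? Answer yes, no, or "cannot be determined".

Tracing the constraints gives Aldric → Maren → Gisela → Oswin, so Aldric must come before Oswin.
That means Oswin cannot be before Aldric.

no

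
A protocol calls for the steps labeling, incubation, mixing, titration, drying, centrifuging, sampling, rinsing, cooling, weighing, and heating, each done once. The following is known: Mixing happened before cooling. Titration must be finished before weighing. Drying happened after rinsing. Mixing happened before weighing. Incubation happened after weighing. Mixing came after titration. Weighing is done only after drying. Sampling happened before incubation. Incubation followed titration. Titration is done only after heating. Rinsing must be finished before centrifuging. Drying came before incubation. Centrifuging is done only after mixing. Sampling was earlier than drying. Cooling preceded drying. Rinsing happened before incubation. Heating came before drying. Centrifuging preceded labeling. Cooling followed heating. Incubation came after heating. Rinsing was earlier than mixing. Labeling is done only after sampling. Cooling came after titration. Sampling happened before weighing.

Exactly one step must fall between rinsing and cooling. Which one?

Tracing the constraints gives rinsing → mixing → cooling, so mixing sits after rinsing and before cooling.
No other step is forced both after rinsing and before cooling.

mixing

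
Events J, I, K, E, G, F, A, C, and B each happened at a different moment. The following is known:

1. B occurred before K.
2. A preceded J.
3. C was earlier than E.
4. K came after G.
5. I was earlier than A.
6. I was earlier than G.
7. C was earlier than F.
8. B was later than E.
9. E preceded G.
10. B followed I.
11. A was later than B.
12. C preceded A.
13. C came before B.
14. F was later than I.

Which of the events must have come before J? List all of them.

A, B, C, E, I

Directly stated before J: A.
B reaches J via B → A → J.
C reaches J via C → A → J.
E reaches J via E → B → A → J.
Likewise I reaches J by chaining the stated constraints.
No chain forces G (or any of the others) ahead of J.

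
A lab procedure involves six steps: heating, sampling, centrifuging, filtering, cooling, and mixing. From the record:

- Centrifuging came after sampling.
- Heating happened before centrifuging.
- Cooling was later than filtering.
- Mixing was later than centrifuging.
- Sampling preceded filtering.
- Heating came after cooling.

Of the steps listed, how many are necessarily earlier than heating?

Directly stated before heating: cooling.
Filtering reaches heating via filtering → cooling → heating.
Sampling reaches heating via sampling → filtering → cooling → heating.
No chain forces centrifuging (or any of the others) ahead of heating.
That's cooling, filtering, and sampling — 3 in all.

3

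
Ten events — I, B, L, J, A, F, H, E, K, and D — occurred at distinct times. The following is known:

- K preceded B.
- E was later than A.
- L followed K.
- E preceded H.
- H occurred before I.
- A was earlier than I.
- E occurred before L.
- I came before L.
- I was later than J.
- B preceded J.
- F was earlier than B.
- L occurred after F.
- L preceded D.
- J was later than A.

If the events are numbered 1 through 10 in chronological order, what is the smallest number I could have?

8

A, B, E, F, H, J, and K must all come before I — 7 forced predecessors.
Nothing else is forced ahead of I, so its earliest slot is position 7 + 1 = 8.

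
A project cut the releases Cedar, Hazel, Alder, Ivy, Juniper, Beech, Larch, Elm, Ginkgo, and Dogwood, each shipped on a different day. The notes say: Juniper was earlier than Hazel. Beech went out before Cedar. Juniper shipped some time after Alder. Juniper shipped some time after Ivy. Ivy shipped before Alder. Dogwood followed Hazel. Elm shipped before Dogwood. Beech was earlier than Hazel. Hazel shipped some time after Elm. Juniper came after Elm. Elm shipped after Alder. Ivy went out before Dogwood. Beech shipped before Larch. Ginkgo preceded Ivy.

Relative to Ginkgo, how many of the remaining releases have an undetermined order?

3

Forced after Ginkgo: Alder, Dogwood, Elm, Hazel, Ivy, and Juniper.
That leaves Beech, Cedar, and Larch with no forced order relative to Ginkgo — 3.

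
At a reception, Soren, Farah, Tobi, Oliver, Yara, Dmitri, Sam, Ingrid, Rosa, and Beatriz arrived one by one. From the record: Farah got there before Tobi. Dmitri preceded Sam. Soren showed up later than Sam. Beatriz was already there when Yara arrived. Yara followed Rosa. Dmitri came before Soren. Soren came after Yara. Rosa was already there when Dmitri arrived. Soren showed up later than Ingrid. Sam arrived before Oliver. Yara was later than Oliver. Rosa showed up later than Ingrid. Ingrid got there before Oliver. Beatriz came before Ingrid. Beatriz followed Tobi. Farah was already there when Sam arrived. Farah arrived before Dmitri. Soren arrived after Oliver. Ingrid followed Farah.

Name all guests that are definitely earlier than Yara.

Beatriz, Dmitri, Farah, Ingrid, Oliver, Rosa, Sam, Tobi

Directly stated before Yara: Beatriz, Oliver, and Rosa.
Dmitri reaches Yara via Dmitri → Sam → Oliver → Yara.
Farah reaches Yara via Farah → Tobi → Beatriz → Yara.
Ingrid reaches Yara via Ingrid → Oliver → Yara.
Likewise Sam and Tobi each reach Yara by chaining the stated constraints.
No chain forces Soren ahead of Yara.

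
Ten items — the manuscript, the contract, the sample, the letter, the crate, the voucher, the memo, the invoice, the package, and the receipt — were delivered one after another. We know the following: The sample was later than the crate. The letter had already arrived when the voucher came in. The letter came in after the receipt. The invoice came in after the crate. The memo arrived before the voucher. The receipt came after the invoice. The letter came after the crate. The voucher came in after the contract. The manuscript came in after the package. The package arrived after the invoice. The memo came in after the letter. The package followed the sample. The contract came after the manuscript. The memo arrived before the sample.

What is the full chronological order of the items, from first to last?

The constraints fix every adjacent pair, so only one ordering works:
the crate → the invoice → the receipt → the letter → the memo → the sample → the package → the manuscript → the contract → the voucher.

the crate, the invoice, the receipt, the letter, the memo, the sample, the package, the manuscript, the contract, the voucher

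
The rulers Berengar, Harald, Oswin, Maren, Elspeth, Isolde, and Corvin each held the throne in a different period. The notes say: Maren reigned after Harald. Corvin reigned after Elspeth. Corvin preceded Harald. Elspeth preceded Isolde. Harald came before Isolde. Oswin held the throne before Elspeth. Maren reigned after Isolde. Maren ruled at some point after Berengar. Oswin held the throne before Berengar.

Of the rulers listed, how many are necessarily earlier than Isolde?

Directly stated before Isolde: Elspeth and Harald.
Corvin reaches Isolde via Corvin → Harald → Isolde.
Oswin reaches Isolde via Oswin → Elspeth → Isolde.
That's Corvin, Elspeth, Harald, and Oswin — 4 in all.

4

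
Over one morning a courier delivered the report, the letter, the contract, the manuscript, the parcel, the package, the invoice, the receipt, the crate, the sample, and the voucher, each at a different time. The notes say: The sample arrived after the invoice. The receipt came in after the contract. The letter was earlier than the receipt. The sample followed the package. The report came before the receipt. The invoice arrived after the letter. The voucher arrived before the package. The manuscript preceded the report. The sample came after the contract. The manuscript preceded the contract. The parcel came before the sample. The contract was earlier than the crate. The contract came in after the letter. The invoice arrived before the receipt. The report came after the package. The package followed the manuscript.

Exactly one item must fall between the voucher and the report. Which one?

Tracing the constraints gives the voucher → the package → the report, so the package sits after the voucher and before the report.
No other item is forced both after the voucher and before the report.

the package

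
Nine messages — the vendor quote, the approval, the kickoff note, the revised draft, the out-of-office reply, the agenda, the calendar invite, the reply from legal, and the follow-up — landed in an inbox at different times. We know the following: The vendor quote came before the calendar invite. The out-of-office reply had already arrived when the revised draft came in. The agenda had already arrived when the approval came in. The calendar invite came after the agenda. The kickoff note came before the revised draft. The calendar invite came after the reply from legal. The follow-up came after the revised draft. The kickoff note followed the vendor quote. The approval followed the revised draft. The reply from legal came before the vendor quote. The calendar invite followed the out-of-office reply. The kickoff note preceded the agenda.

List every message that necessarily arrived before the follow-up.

the kickoff note, the out-of-office reply, the reply from legal, the revised draft, the vendor quote

Directly stated before the follow-up: the revised draft.
The kickoff note reaches the follow-up via the kickoff note → the revised draft → the follow-up.
The out-of-office reply reaches the follow-up via the out-of-office reply → the revised draft → the follow-up.
The reply from legal reaches the follow-up via the reply from legal → the vendor quote → the kickoff note → the revised draft → the follow-up.
Likewise the vendor quote reaches the follow-up by chaining the stated constraints.
No chain forces the approval (or any of the others) ahead of the follow-up.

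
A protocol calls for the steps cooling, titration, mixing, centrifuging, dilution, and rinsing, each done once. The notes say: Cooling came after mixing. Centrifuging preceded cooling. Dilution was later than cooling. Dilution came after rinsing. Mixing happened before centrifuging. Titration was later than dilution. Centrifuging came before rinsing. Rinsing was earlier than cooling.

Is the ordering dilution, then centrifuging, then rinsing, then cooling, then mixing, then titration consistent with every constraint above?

no

The constraints require mixing before centrifuging, but in the proposed sequence centrifuging appears ahead of mixing. That one violation is enough.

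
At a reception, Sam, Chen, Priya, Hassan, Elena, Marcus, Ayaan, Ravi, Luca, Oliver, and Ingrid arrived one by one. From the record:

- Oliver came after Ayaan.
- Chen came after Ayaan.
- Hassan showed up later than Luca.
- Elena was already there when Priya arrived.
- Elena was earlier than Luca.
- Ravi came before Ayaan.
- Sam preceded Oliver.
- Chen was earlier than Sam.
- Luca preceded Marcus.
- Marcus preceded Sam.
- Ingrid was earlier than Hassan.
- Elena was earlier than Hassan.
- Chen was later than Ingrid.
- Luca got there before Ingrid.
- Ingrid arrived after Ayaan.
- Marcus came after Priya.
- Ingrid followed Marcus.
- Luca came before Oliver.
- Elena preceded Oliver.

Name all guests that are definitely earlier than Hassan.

Ayaan, Elena, Ingrid, Luca, Marcus, Priya, Ravi

Directly stated before Hassan: Elena, Ingrid, and Luca.
Ayaan reaches Hassan via Ayaan → Ingrid → Hassan.
Marcus reaches Hassan via Marcus → Ingrid → Hassan.
Priya reaches Hassan via Priya → Marcus → Ingrid → Hassan.
Likewise Ravi reaches Hassan by chaining the stated constraints.
No chain forces Sam (or any of the others) ahead of Hassan.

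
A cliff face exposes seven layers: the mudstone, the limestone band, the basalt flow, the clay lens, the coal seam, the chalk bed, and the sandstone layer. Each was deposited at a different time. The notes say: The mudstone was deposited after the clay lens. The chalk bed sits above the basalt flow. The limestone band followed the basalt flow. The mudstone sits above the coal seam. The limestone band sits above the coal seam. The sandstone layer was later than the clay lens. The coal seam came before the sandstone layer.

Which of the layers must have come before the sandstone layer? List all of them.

the clay lens, the coal seam

Directly stated before the sandstone layer: the clay lens and the coal seam.
No chain forces the limestone band (or any of the others) ahead of the sandstone layer.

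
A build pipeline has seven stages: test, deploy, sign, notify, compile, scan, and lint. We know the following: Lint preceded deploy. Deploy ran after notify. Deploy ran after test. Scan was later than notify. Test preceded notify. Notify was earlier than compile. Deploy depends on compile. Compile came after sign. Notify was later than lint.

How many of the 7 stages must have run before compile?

Directly stated before compile: notify and sign.
Lint reaches compile via lint → notify → compile.
Test reaches compile via test → notify → compile.
That's lint, notify, sign, and test — 4 in all.

4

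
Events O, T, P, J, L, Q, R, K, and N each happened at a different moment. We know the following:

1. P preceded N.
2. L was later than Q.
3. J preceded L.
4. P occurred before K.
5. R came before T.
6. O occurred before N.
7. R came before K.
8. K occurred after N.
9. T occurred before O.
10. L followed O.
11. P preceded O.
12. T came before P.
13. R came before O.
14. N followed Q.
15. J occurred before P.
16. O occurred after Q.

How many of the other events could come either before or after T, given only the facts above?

2

Forced before T: R; forced after T: K, L, N, O, and P.
That leaves J and Q with no forced order relative to T — 2.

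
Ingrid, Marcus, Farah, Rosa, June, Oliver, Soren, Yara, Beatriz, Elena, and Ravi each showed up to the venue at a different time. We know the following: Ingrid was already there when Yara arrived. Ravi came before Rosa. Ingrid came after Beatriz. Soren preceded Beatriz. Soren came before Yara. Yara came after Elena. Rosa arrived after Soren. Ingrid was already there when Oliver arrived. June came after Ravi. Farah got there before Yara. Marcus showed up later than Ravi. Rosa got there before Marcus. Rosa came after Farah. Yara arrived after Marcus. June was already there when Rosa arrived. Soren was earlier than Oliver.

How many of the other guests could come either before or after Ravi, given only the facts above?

6

Forced after Ravi: June, Marcus, Rosa, and Yara.
That leaves Beatriz, Elena, Farah, Ingrid, Oliver, and Soren with no forced order relative to Ravi — 6.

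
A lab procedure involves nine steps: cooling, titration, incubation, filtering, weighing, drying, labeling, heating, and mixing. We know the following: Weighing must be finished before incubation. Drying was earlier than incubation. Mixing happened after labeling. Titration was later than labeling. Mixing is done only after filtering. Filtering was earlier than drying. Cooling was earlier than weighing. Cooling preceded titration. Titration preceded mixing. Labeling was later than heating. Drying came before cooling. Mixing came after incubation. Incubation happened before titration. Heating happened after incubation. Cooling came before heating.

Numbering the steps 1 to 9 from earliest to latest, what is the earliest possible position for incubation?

5

Cooling, drying, filtering, and weighing must all come before incubation — 4 forced predecessors.
Nothing else is forced ahead of incubation, so its earliest slot is position 4 + 1 = 5.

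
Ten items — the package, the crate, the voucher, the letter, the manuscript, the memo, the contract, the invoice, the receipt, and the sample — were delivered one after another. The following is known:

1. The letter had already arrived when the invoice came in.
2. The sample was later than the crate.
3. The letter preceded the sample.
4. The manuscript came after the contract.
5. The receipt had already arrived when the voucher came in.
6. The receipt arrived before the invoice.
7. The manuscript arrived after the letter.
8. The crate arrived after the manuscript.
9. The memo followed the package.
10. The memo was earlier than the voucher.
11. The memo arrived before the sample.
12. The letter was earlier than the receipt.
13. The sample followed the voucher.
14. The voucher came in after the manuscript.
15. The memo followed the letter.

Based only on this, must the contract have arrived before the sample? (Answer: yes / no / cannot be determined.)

Chain the constraints: the contract → the manuscript → the voucher → the sample. Each link is directly stated, so the contract comes before the sample.

yes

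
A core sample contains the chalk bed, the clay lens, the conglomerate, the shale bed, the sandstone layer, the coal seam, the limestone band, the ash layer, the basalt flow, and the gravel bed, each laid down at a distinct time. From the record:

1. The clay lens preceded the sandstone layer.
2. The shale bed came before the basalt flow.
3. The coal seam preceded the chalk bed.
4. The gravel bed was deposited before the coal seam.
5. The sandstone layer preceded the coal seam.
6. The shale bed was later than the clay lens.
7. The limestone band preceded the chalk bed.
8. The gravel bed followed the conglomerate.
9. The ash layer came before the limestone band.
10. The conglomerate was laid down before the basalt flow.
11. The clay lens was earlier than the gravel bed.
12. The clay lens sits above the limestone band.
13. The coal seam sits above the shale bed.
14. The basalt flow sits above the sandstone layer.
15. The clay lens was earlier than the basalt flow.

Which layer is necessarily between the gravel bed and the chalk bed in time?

Tracing the constraints gives the gravel bed → the coal seam → the chalk bed, so the coal seam sits after the gravel bed and before the chalk bed.
No other layer is forced both after the gravel bed and before the chalk bed.

the coal seam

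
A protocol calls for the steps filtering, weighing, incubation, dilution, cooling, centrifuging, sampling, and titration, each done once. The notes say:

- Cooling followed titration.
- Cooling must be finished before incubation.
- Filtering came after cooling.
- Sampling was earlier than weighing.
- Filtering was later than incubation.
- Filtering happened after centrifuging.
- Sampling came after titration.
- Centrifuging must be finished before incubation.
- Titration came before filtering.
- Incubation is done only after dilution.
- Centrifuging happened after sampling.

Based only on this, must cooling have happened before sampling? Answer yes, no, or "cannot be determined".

No chain of stated constraints runs from cooling to sampling, and none runs from sampling to cooling either.
So the relative order of cooling and sampling is not fixed by the given facts.

cannot be determined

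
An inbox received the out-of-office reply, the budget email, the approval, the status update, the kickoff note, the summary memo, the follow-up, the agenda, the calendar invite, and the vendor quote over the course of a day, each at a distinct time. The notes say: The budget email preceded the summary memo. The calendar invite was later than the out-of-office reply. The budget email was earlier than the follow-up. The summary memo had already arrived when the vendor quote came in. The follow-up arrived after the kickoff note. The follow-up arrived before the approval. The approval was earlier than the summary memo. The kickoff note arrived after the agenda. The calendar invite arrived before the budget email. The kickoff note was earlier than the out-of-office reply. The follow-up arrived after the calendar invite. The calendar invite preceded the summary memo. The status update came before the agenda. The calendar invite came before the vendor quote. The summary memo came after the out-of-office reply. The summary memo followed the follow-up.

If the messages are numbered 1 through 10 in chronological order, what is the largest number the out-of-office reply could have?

4

The out-of-office reply must come before the approval, the budget email, the calendar invite, the follow-up, the summary memo, and the vendor quote — 6 messages forced after it.
Everything else can be placed before the out-of-office reply in some valid order, so the out-of-office reply can sit as late as position 10 − 6 = 4.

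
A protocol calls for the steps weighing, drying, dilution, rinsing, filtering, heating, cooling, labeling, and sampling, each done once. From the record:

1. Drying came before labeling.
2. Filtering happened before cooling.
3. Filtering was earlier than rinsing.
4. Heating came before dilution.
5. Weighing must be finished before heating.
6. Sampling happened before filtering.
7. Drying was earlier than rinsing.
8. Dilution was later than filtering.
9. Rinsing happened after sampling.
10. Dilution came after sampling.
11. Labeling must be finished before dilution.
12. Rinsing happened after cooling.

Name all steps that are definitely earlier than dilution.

Directly stated before dilution: filtering, heating, labeling, and sampling.
Drying reaches dilution via drying → labeling → dilution.
Weighing reaches dilution via weighing → heating → dilution.

drying, filtering, heating, labeling, sampling, weighing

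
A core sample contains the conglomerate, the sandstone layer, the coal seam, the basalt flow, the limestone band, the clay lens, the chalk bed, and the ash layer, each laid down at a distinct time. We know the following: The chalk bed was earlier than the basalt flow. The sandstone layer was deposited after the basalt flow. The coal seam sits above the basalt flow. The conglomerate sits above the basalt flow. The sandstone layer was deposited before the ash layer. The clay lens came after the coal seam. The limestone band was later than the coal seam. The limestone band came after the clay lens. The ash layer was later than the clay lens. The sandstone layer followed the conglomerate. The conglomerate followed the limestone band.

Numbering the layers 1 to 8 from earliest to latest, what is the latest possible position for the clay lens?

4

The clay lens must come before the ash layer, the conglomerate, the limestone band, and the sandstone layer — 4 layers forced after it.
Everything else can be placed before the clay lens in some valid order, so the clay lens can sit as late as position 8 − 4 = 4.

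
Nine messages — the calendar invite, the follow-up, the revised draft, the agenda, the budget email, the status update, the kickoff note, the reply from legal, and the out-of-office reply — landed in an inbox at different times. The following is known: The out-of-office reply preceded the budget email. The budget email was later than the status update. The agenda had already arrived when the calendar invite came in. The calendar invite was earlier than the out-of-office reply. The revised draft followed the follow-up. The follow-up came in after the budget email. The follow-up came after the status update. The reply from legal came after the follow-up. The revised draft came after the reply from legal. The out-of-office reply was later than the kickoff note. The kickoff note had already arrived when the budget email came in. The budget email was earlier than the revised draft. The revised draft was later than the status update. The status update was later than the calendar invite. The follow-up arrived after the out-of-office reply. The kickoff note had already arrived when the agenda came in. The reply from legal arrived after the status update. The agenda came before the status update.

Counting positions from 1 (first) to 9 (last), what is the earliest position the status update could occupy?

The agenda, the calendar invite, and the kickoff note must all come before the status update — 3 forced predecessors.
Nothing else is forced ahead of the status update, so its earliest slot is position 3 + 1 = 4.

4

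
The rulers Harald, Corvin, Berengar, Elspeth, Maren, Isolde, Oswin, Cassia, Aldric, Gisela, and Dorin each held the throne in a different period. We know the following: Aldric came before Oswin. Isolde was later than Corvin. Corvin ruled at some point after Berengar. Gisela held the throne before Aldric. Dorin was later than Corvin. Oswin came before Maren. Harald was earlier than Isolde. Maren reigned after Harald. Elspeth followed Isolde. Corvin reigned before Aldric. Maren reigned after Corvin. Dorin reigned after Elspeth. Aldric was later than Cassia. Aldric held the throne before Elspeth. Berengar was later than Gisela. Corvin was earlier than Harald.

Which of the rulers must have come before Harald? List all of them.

Directly stated before Harald: Corvin.
Berengar reaches Harald via Berengar → Corvin → Harald.
Gisela reaches Harald via Gisela → Berengar → Corvin → Harald.

Berengar, Corvin, Gisela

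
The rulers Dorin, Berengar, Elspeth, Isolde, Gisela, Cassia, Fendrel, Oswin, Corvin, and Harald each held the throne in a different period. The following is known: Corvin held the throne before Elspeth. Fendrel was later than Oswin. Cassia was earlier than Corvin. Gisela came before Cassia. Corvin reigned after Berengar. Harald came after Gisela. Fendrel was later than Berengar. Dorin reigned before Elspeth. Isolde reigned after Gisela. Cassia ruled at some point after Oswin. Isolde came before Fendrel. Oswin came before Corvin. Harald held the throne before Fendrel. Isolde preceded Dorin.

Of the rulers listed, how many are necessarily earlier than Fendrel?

Directly stated before Fendrel: Berengar, Harald, Isolde, and Oswin.
Gisela reaches Fendrel via Gisela → Harald → Fendrel.
No chain forces Corvin (or any of the others) ahead of Fendrel.
That's Berengar, Gisela, Harald, Isolde, and Oswin — 5 in all.

5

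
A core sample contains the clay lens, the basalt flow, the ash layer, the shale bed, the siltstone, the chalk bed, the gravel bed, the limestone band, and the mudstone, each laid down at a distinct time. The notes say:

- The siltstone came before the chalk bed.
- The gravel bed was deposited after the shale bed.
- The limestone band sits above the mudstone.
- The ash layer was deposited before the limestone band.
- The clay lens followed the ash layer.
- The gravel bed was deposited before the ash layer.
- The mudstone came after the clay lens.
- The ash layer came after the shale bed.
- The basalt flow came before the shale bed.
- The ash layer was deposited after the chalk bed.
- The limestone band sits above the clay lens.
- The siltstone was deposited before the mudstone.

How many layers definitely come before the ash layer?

5

Directly stated before the ash layer: the chalk bed, the gravel bed, and the shale bed.
The basalt flow reaches the ash layer via the basalt flow → the shale bed → the ash layer.
The siltstone reaches the ash layer via the siltstone → the chalk bed → the ash layer.
That's the basalt flow, the chalk bed, the gravel bed, the shale bed, and the siltstone — 5 in all.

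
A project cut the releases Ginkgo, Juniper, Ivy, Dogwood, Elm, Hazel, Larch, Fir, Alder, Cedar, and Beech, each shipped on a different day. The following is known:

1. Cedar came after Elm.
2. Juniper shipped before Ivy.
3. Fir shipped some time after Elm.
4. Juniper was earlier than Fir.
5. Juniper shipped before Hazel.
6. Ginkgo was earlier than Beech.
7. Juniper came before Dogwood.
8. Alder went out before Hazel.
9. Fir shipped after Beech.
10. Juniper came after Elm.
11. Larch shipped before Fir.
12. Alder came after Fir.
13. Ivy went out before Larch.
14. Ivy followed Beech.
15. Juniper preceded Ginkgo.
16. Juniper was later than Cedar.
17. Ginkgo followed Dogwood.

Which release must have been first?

Elm has a chain of constraints placing it before every other release, so Elm must be first.

Elm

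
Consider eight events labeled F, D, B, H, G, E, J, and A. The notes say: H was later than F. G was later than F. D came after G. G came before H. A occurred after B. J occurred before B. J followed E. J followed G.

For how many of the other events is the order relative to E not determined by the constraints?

4

Forced after E: A, B, and J.
That leaves D, F, G, and H with no forced order relative to E — 4.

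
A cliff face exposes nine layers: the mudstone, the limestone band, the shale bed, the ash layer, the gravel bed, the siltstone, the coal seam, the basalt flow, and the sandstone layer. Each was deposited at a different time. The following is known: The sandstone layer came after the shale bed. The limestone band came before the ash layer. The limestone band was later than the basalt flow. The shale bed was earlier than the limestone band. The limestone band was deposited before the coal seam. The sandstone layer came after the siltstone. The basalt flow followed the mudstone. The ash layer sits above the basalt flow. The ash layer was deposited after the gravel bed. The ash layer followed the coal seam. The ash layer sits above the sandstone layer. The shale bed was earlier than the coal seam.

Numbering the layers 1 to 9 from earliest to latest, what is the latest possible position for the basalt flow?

The basalt flow must come before the ash layer, the coal seam, and the limestone band — 3 layers forced after it.
Everything else can be placed before the basalt flow in some valid order, so the basalt flow can sit as late as position 9 − 3 = 6.

6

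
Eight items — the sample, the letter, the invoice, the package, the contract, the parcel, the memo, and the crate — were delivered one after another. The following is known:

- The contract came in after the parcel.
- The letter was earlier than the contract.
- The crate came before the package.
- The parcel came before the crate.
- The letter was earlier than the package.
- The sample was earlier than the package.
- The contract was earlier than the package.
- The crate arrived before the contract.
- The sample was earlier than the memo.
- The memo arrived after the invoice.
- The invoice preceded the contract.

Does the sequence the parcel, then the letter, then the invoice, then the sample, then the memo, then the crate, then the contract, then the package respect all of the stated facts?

yes

Check each stated constraint against the proposed order — e.g. the letter is ahead of the package; the parcel is ahead of the contract. Every pair is in the required order; nothing is violated.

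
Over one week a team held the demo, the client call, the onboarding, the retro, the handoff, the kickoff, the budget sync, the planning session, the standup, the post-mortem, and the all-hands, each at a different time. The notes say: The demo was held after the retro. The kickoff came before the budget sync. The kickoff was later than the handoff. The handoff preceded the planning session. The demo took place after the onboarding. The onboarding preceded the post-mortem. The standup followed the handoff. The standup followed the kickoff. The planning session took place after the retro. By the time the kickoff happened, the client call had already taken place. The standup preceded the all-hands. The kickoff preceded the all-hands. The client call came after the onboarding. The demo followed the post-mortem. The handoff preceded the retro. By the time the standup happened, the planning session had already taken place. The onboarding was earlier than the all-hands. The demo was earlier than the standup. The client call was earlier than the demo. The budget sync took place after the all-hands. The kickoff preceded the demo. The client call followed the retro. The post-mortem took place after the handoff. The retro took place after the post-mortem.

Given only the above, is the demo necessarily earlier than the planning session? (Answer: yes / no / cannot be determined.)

cannot be determined

No chain of stated constraints runs from the demo to the planning session, and none runs from the planning session to the demo either.
So the relative order of the demo and the planning session is not fixed by the given facts.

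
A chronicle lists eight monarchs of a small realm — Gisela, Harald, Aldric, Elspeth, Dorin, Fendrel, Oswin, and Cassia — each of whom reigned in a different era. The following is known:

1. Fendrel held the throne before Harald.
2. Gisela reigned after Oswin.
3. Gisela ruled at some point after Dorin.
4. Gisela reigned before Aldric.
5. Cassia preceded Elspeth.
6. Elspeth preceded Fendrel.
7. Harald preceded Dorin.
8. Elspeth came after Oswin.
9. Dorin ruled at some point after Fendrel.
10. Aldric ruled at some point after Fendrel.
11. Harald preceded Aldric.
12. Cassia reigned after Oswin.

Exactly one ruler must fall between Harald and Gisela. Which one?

Dorin

Tracing the constraints gives Harald → Dorin → Gisela, so Dorin sits after Harald and before Gisela.
No other ruler is forced both after Harald and before Gisela.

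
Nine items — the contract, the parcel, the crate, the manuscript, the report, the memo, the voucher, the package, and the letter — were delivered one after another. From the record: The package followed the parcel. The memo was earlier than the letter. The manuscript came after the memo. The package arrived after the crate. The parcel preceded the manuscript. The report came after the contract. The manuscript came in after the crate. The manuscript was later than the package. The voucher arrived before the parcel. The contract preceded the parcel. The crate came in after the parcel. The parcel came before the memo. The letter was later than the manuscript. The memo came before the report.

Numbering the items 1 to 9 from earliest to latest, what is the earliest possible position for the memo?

The contract, the parcel, and the voucher must all come before the memo — 3 forced predecessors.
Nothing else is forced ahead of the memo, so its earliest slot is position 3 + 1 = 4.

4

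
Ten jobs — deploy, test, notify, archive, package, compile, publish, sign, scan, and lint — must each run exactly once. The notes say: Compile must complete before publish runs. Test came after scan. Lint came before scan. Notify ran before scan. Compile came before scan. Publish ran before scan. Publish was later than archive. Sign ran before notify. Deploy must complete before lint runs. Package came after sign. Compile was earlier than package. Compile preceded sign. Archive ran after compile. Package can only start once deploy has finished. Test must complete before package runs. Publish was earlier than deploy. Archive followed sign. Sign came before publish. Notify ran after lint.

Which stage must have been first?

compile

Compile has a chain of constraints placing it before every other stage, so compile must be first.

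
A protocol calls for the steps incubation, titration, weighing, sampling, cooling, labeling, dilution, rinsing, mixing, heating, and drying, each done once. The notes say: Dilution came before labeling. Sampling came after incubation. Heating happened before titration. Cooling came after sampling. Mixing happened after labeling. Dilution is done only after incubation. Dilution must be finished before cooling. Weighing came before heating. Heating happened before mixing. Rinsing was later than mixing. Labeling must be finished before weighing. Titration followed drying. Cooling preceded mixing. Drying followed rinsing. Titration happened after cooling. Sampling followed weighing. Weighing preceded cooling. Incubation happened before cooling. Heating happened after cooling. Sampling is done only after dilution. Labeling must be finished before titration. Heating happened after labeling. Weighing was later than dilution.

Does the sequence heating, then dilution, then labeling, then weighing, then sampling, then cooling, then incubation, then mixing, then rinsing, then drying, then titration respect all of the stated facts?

The constraints require incubation before sampling, but in the proposed sequence sampling appears ahead of incubation. That one violation is enough.

no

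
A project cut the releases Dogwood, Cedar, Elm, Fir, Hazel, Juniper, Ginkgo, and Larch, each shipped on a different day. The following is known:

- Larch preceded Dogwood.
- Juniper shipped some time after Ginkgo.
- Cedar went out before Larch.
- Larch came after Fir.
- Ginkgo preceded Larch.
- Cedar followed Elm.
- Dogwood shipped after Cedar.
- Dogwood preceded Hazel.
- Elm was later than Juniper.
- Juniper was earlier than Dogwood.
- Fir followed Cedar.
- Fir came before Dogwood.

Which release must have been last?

Every other release has a chain of constraints placing it before Hazel, so Hazel is last.

Hazel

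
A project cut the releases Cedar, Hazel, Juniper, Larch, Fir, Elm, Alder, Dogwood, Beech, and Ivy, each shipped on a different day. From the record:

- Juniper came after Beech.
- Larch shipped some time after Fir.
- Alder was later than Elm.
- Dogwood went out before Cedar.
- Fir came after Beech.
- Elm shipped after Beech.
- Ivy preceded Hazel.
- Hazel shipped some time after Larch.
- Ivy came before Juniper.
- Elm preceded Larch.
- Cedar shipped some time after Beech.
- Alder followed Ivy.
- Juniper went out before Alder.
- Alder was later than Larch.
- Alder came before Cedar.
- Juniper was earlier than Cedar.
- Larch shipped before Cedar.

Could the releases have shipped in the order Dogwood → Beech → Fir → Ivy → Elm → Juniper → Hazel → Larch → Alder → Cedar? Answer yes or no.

The constraints require Larch before Hazel, but in the proposed sequence Hazel appears ahead of Larch. That one violation is enough.

no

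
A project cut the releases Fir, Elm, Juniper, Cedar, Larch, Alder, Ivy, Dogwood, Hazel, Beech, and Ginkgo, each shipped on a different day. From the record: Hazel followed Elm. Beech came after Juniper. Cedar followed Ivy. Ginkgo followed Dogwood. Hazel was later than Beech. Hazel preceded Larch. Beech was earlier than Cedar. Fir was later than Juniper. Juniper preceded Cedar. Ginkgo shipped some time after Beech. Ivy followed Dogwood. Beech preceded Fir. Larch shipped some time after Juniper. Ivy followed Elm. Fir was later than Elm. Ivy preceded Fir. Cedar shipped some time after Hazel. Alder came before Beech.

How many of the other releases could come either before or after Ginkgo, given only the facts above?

6

Forced before Ginkgo: Alder, Beech, Dogwood, and Juniper.
That leaves Cedar, Elm, Fir, Hazel, Ivy, and Larch with no forced order relative to Ginkgo — 6.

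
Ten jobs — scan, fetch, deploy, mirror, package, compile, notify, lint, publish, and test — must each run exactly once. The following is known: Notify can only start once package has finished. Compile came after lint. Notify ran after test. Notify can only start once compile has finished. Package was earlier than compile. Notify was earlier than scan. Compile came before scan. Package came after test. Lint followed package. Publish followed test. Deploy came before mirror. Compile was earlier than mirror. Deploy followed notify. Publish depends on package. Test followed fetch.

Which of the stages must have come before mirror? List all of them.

Directly stated before mirror: compile and deploy.
Fetch reaches mirror via fetch → test → package → compile → mirror.
Lint reaches mirror via lint → compile → mirror.
Notify reaches mirror via notify → deploy → mirror.
Likewise package and test each reach mirror by chaining the stated constraints.
No chain forces publish (or any of the others) ahead of mirror.

compile, deploy, fetch, lint, notify, package, test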